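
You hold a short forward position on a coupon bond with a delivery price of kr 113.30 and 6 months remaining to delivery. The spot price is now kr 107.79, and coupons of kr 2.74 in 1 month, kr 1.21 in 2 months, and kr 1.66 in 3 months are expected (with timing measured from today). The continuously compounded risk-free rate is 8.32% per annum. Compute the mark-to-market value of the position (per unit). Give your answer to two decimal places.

PV(remaining coupons) I = 2.74·e^(−0.0832·1/12) + 1.21·e^(−0.0832·2/12) + 1.66·e^(−0.0832·3/12) = 5.5402
Current forward F = (S − I)·e^(rT) = (107.79 − 5.5402)·e^(0.0832·6/12) = 102.2498 × 1.042477 = 106.5931
Value (long) = (F − K)·e^(−rT) = (106.5931 − 113.30) × 0.959253 = -6.4336
Short position value = −(long value) = kr 6.43

kr 6.43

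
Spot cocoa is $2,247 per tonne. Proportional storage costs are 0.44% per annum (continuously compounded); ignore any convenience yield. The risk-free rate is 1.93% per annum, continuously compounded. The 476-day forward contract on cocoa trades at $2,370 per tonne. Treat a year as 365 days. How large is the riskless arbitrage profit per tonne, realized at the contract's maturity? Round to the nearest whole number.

Fair forward: F* = S·e^(carry·T), with carry = (r + u) = 0.0193 + 0.0044 = 0.0237
F* = 2247 · e^(0.0237 × 476/365) = 2247 · e^0.030907 = 2247 × 1.031390 = $2317.5333
Market $2370 > fair $2317.5333: forward overpriced → cash-and-carry (buy spot, short the forward).
At maturity, profit = |F_mkt − F*| = |2370 − 2317.5333| = $52 per tonne

$52 per tonne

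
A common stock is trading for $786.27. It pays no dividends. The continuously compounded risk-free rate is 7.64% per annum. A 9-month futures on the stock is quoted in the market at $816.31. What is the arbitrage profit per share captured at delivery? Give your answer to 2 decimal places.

Fair futures: F* = S·e^(carry·T), with carry = r = 0.0764
F* = 786.27 · e^(0.0764 × 9/12) = 786.27 · e^0.057300 = 786.27 × 1.058973 = $832.6387
Market $816.31 < fair $832.6387: forward underpriced → reverse cash-and-carry (short spot, go long the forward).
At maturity, profit = |F_mkt − F*| = |816.31 − 832.6387| = $16.33 per share

$16.33 per share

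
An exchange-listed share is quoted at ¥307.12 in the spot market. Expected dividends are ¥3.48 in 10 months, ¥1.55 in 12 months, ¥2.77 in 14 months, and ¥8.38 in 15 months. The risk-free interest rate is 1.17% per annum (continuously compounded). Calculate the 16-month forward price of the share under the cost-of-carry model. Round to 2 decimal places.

¥295.73

PV(dividends) I = 3.48·e^(−0.0117·10/12) + 1.55·e^(−0.0117·12/12) + 2.77·e^(−0.0117·14/12) + 8.38·e^(−0.0117·15/12)
I = 3.4462 + 1.5320 + 2.7324 + 8.2583 = 15.9689
F = (S − I)·e^(rT) = (307.12 − 15.9689) · e^(0.0117·16/12)
= 291.1511 · e^0.015600 = 291.1511 × 1.015722 = ¥295.73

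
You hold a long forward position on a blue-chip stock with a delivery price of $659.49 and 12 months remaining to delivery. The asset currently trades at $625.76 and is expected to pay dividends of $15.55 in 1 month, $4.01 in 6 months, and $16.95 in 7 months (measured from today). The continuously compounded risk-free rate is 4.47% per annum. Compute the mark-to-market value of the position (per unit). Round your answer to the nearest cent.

PV(remaining dividends) I = 15.55·e^(−0.0447·1/12) + 4.01·e^(−0.0447·6/12) + 16.95·e^(−0.0447·7/12) = 35.9273
Current forward F = (S − I)·e^(rT) = (625.76 − 35.9273)·e^(0.0447·12/12) = 589.8327 × 1.045714 = 616.7963
Value (long) = (F − K)·e^(−rT) = (616.7963 − 659.49) × 0.956284 = -40.8273
Value = -$40.83

-$40.83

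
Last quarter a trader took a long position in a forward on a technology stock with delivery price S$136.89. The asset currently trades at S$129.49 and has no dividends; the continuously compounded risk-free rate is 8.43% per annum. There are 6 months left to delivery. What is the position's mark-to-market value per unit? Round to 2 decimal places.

Current fair forward for the remaining 6 months: F = S·e^(r·T), r = 0.0843
F = 129.49 · e^(0.0843 × 6/12) = 129.49 × 1.043051 = 135.0647
Value of long forward = (F − K)·e^(−rT) = (135.0647 − 136.89) · e^(−0.0843·6/12)
= -1.8253 × 0.958726 = -1.75

-S$1.75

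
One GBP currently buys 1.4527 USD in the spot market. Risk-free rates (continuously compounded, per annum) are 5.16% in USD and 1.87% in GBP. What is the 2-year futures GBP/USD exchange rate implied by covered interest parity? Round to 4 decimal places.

F = S·e^((r_USD − r_GBP)T) = 1.4527 · e^((0.0516 − 0.0187) × 2)
= 1.4527 · e^0.065800 = 1.4527 × 1.068013
F = 1.5515 USD per GBP

1.5515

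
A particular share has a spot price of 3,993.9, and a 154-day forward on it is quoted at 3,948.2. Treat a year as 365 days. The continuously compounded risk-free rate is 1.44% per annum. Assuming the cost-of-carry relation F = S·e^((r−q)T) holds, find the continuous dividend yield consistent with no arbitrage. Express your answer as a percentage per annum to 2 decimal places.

4.17%

From F = S·e^((r−q)T): (r − q) = ln(F/S)/T
ln(3948.2/3993.9) = ln(0.988558) = -0.011508
(r − q) = -0.011508 / (154/365) = -0.027275
q = r − ln(F/S)/T = 0.0144 + 0.027275 = 0.041675
q = 4.17%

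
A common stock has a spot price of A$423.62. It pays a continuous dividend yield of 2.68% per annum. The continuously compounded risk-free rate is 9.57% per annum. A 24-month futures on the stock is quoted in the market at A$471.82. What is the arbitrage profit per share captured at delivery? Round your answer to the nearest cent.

Fair futures: F* = S·e^(carry·T), with carry = (r − q) = 0.0957 − 0.0268 = 0.0689
F* = 423.62 · e^(0.0689 × 24/12) = 423.62 · e^0.137800 = 423.62 × 1.147746 = A$486.2082
Market A$471.82 < fair A$486.2082: forward underpriced → reverse cash-and-carry (short spot, go long the forward).
At maturity, profit = |F_mkt − F*| = |471.82 − 486.2082| = A$14.39 per share

A$14.39 per share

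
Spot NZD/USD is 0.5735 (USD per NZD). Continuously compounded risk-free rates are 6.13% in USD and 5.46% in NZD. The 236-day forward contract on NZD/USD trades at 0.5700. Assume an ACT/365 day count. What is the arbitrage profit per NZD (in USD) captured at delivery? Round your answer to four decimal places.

Fair forward: F* = S·e^(carry·T), with carry = (r_USD − r_NZD) = 0.0613 − 0.0546 = 0.0067
F* = 0.5735 · e^(0.0067 × 236/365) = 0.5735 · e^0.004332 = 0.5735 × 1.004341 = 0.5760
Market 0.5700 < fair 0.5760: forward underpriced → reverse cash-and-carry (short spot, go long the forward).
At maturity, profit = |F_mkt − F*| = |0.5700 − 0.5760| = 0.0060 per NZD (in USD)

0.0060 per NZD (in USD)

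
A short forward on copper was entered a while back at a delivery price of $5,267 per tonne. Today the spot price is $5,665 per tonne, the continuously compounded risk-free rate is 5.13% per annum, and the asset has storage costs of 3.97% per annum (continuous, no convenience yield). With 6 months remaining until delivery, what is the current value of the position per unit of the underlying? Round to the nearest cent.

Current fair forward for the remaining 6 months: F = S·e^((r + u)·T), (r + u) = 0.0513 + 0.0397 = 0.0910
F = 5665 · e^(0.0910 × 6/12) = 5665 × 1.04655100 = 5928.7114
Value of long forward = (F − K)·e^(−rT) = (5928.7114 − 5267) · e^(−0.0513·6/12)
= 661.7114 × 0.97467617 = 644.95
Short position value = −(long value) = -$644.95

-$644.95 per tonne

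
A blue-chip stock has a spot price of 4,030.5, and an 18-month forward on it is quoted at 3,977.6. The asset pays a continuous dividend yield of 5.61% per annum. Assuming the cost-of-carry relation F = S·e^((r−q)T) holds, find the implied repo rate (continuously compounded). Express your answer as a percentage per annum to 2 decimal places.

4.73%

From F = S·e^((r−q)T): (r − q) = ln(F/S)/T
ln(3977.6/4030.5) = ln(0.986875) = -0.013212
(r − q) = -0.013212 / (18/12) = -0.008808
r = ln(F/S)/T + q = -0.008808 + 0.0561 = 0.047292
r = 4.73%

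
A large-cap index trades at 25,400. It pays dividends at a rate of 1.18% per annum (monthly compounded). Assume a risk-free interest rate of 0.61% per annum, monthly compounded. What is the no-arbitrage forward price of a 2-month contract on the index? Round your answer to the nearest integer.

F = S · (1+r/12)^(12T) / (1+q/12)^(12T)
= 25400 × 1.001017 / 1.001968 = 25400 × 0.999051
F = 25,376

25,376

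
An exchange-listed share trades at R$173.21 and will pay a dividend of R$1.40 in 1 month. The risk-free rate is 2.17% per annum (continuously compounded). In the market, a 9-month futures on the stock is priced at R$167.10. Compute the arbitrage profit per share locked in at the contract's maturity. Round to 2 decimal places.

R$7.53 per share

PV(dividends) I = 1.40·e^(−0.0217·1/12) = 1.3975
Fair futures F* = (S − I)·e^(rT) = (173.21 − 1.3975)·e^0.016275 = 171.8125 × 1.016408 = 174.6316
Market R$167.10 < fair 174.6316: forward underpriced → reverse cash-and-carry (short the stock, invest proceeds at r, pay the dividends, go long the forward).
Profit at T = |F_mkt − F*| = |167.10 − 174.6316| = R$7.53 per share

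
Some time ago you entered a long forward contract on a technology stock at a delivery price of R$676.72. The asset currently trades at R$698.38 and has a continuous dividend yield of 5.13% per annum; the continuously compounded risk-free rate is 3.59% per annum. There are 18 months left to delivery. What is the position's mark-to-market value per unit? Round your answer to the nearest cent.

R$5.41

Current fair forward for the remaining 18 months: F = S·e^((r − q)·T), (r − q) = 0.0359 − 0.0513 = -0.0154
F = 698.38 · e^(-0.0154 × 18/12) = 698.38 × 0.977165 = 682.4325
Value of long forward = (F − K)·e^(−rT) = (682.4325 − 676.72) · e^(−0.0359·18/12)
= 5.7125 × 0.947574 = 5.41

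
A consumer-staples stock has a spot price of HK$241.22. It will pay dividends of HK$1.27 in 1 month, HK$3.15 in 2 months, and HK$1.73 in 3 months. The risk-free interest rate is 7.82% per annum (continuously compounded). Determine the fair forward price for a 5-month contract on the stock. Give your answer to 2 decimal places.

PV(dividends) I = 1.27·e^(−0.0782·1/12) + 3.15·e^(−0.0782·2/12) + 1.73·e^(−0.0782·3/12)
I = 1.2618 + 3.1092 + 1.6965 = 6.0675
F = (S − I)·e^(rT) = (241.22 − 6.0675) · e^(0.0782·5/12)
= 235.1525 · e^0.032583 = 235.1525 × 1.033120 = HK$242.94

HK$242.94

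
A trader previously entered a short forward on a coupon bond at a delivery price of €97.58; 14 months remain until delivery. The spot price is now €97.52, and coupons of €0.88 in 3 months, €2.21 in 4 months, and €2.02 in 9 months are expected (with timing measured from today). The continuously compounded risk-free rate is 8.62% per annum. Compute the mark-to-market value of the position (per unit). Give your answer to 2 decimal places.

-€4.37

PV(remaining coupons) I = 0.88·e^(−0.0862·3/12) + 2.21·e^(−0.0862·4/12) + 2.02·e^(−0.0862·9/12) = 4.9022
Current forward F = (S − I)·e^(rT) = (97.52 − 4.9022)·e^(0.0862·14/12) = 92.6178 × 1.105797 = 102.4165
Value (long) = (F − K)·e^(−rT) = (102.4165 − 97.58) × 0.904325 = 4.3738
Short position value = −(long value) = -€4.37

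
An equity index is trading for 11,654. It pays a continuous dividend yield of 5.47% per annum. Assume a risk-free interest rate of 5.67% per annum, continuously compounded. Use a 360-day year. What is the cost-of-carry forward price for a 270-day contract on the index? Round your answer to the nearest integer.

F = S·e^((r − q)T) = 11654 · e^((0.0567 − 0.0547) × 270/360)
= 11654 · e^0.001500 = 11654 × 1.001501
F = 11,671

11,671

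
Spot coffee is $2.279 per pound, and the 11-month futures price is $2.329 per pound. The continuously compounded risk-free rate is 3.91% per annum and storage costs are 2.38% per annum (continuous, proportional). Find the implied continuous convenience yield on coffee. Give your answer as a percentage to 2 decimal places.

3.92%

F = S·e^((r+u−y)T) ⇒ (r+u−y) = ln(F/S)/T
ln(2.329/2.279) = 0.021702; /T ⇒ 0.023675
y = r + u − ln(F/S)/T = 0.0391 + 0.0238 − 0.023675 = 0.039225
y = 3.92%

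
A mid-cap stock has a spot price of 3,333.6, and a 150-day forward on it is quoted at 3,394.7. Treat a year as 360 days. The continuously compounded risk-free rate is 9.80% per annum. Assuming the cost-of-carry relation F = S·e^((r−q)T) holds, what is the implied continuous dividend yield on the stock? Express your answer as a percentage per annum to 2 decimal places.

5.44%

From F = S·e^((r−q)T): (r − q) = ln(F/S)/T
ln(3394.7/3333.6) = ln(1.018329) = 0.018163
(r − q) = 0.018163 / (150/360) = 0.043591
q = r − ln(F/S)/T = 0.0980 − 0.043591 = 0.054409
q = 5.44%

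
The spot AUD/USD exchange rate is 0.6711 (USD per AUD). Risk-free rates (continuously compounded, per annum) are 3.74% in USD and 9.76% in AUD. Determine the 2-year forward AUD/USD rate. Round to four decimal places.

F = S·e^((r_USD − r_AUD)T) = 0.6711 · e^((0.0374 − 0.0976) × 2)
= 0.6711 · e^-0.120400 = 0.6711 × 0.886566
F = 0.5950 USD per AUD

0.5950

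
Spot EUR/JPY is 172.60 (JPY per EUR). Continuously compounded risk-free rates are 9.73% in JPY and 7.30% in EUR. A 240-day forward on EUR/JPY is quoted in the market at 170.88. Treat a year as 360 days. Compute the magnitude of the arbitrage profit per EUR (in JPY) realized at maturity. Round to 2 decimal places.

Fair forward: F* = S·e^(carry·T), with carry = (r_JPY − r_EUR) = 0.0973 − 0.0730 = 0.0243
F* = 172.60 · e^(0.0243 × 240/360) = 172.60 · e^0.016200 = 172.60 × 1.016332 = 175.4189
Market 170.88 < fair 175.4189: forward underpriced → reverse cash-and-carry (short spot, go long the forward).
At maturity, profit = |F_mkt − F*| = |170.88 − 175.4189| = 4.54 per EUR (in JPY)

4.54 per EUR (in JPY)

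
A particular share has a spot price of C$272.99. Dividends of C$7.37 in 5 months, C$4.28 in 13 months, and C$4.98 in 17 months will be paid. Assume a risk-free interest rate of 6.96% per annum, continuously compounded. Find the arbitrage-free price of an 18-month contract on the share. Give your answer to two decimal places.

C$285.67

PV(dividends) I = 7.37·e^(−0.0696·5/12) + 4.28·e^(−0.0696·13/12) + 4.98·e^(−0.0696·17/12)
I = 7.1593 + 3.9692 + 4.5124 = 15.6409
F = (S − I)·e^(rT) = (272.99 − 15.6409) · e^(0.0696·18/12)
= 257.3491 · e^0.104400 = 257.3491 × 1.110044 = C$285.67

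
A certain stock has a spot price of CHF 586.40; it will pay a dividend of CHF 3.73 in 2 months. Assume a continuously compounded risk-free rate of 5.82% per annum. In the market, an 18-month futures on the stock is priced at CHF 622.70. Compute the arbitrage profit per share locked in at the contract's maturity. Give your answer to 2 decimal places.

CHF 13.16 per share

PV(dividends) I = 3.73·e^(−0.0582·2/12) = 3.6940
Fair futures F* = (S − I)·e^(rT) = (586.40 − 3.6940)·e^0.087300 = 582.7060 × 1.091224 = 635.8628
Market CHF 622.70 < fair 635.8628: forward underpriced → reverse cash-and-carry (short the stock, invest proceeds at r, pay the dividends, go long the forward).
Profit at T = |F_mkt − F*| = |622.70 − 635.8628| = CHF 13.16 per share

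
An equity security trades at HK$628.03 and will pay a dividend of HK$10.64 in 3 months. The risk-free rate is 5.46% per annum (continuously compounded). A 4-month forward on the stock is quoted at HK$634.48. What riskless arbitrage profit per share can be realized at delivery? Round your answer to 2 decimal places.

HK$5.60 per share

PV(dividends) I = 10.64·e^(−0.0546·3/12) = 10.4958
Fair forward F* = (S − I)·e^(rT) = (628.03 − 10.4958)·e^0.018200 = 617.5342 × 1.018367 = 628.8765
Market HK$634.48 > fair 628.8765: forward overpriced → cash-and-carry (borrow at r, buy the stock and collect the dividends, short the forward).
Profit at T = |F_mkt − F*| = |634.48 − 628.8765| = HK$5.60 per share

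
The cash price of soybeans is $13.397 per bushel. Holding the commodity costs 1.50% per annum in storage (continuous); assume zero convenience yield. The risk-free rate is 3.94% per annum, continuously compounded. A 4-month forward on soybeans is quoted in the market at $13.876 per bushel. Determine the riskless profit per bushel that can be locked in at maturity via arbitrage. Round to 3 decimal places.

Fair forward: F* = S·e^(carry·T), with carry = (r + u) = 0.0394 + 0.0150 = 0.0544
F* = 13.397 · e^(0.0544 × 4/12) = 13.397 · e^0.018133 = 13.397 × 1.018298 = $13.6421
Market $13.876 > fair $13.6421: forward overpriced → cash-and-carry (buy spot, short the forward).
At maturity, profit = |F_mkt − F*| = |13.876 − 13.6421| = $0.234 per bushel

$0.234 per bushel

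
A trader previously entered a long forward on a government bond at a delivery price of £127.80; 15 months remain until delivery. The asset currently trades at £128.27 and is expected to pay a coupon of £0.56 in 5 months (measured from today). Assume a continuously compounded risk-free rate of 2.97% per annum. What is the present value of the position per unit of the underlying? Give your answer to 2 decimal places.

PV(remaining coupons) I = 0.56·e^(−0.0297·5/12) = 0.5531
Current forward F = (S − I)·e^(rT) = (128.27 − 0.5531)·e^(0.0297·15/12) = 127.7169 × 1.037823 = 132.5475
Value (long) = (F − K)·e^(−rT) = (132.5475 − 127.80) × 0.963556 = 4.5745
Value = £4.57

£4.57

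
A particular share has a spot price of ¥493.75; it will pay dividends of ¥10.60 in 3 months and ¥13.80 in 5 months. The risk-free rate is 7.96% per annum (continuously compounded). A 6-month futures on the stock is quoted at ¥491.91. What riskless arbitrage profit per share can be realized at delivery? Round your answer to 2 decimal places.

PV(dividends) I = 10.60·e^(−0.0796·3/12) + 13.80·e^(−0.0796·5/12) = 23.7410
Fair futures F* = (S − I)·e^(rT) = (493.75 − 23.7410)·e^0.039800 = 470.0090 × 1.040603 = 489.0928
Market ¥491.91 > fair 489.0928: forward overpriced → cash-and-carry (borrow at r, buy the stock and collect the dividends, short the forward).
Profit at T = |F_mkt − F*| = |491.91 − 489.0928| = ¥2.82 per share

¥2.82 per share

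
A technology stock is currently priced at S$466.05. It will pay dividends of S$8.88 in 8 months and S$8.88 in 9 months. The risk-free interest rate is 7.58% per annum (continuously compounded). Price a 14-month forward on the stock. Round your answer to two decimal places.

PV(dividends) I = 8.88·e^(−0.0758·8/12) + 8.88·e^(−0.0758·9/12)
I = 8.4424 + 8.3893 = 16.8317
F = (S − I)·e^(rT) = (466.05 − 16.8317) · e^(0.0758·14/12)
= 449.2183 · e^0.088433 = 449.2183 × 1.092461 = S$490.75

S$490.75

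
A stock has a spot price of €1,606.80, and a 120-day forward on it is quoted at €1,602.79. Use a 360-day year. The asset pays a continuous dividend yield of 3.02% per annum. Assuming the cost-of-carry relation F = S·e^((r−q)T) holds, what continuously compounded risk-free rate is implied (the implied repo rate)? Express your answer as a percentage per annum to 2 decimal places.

From F = S·e^((r−q)T): (r − q) = ln(F/S)/T
ln(1602.79/1606.80) = ln(0.997504) = -0.002499
(r − q) = -0.002499 / (120/360) = -0.007497
r = ln(F/S)/T + q = -0.007497 + 0.0302 = 0.022703
r = 2.27%

2.27%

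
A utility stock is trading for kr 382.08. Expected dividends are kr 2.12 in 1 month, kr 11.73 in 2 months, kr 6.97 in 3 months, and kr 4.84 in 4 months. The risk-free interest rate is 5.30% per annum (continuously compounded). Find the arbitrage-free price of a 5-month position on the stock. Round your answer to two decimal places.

PV(dividends) I = 2.12·e^(−0.0530·1/12) + 11.73·e^(−0.0530·2/12) + 6.97·e^(−0.0530·3/12) + 4.84·e^(−0.0530·4/12)
I = 2.1107 + 11.6268 + 6.8783 + 4.7552 = 25.3710
F = (S − I)·e^(rT) = (382.08 − 25.3710) · e^(0.0530·5/12)
= 356.7090 · e^0.022083 = 356.7090 × 1.022329 = kr 364.67

kr 364.67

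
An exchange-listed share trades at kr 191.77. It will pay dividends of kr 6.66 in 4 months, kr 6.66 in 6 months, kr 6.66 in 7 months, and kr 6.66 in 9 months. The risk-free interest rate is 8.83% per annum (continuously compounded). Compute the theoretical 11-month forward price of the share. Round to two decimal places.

kr 180.40

PV(dividends) I = 6.66·e^(−0.0883·4/12) + 6.66·e^(−0.0883·6/12) + 6.66·e^(−0.0883·7/12) + 6.66·e^(−0.0883·9/12)
I = 6.4668 + 6.3724 + 6.3256 + 6.2332 = 25.3980
F = (S − I)·e^(rT) = (191.77 − 25.3980) · e^(0.0883·11/12)
= 166.3720 · e^0.080942 = 166.3720 × 1.084308 = kr 180.40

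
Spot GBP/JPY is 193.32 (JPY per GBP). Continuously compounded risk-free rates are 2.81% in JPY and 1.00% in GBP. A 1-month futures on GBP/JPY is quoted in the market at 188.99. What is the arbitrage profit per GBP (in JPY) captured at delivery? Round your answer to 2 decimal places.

Fair futures: F* = S·e^(carry·T), with carry = (r_JPY − r_GBP) = 0.0281 − 0.0100 = 0.0181
F* = 193.32 · e^(0.0181 × 1/12) = 193.32 · e^0.001508 = 193.32 × 1.001509 = 193.6117
Market 188.99 < fair 193.6117: forward underpriced → reverse cash-and-carry (short spot, go long the forward).
At maturity, profit = |F_mkt − F*| = |188.99 − 193.6117| = 4.62 per GBP (in JPY)

4.62 per GBP (in JPY)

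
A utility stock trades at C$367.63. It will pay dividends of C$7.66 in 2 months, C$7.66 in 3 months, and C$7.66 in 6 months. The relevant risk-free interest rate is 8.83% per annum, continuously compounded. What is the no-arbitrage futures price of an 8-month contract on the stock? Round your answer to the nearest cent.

PV(dividends) I = 7.66·e^(−0.0883·2/12) + 7.66·e^(−0.0883·3/12) + 7.66·e^(−0.0883·6/12)
I = 7.5481 + 7.4928 + 7.3292 = 22.3701
F = (S − I)·e^(rT) = (367.63 − 22.3701) · e^(0.0883·8/12)
= 345.2599 · e^0.058867 = 345.2599 × 1.060634 = C$366.19

C$366.19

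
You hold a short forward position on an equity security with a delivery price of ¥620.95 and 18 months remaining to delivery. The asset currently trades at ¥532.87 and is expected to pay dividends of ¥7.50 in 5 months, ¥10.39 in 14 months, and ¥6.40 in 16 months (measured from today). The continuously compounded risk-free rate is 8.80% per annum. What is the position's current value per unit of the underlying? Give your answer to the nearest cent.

¥33.59

PV(remaining dividends) I = 7.50·e^(−0.0880·5/12) + 10.39·e^(−0.0880·14/12) + 6.40·e^(−0.0880·16/12) = 22.2977
Current forward F = (S − I)·e^(rT) = (532.87 − 22.2977)·e^(0.0880·18/12) = 510.5723 × 1.141108 = 582.6181
Value (long) = (F − K)·e^(−rT) = (582.6181 − 620.95) × 0.876341 = -33.5918
Short position value = −(long value) = ¥33.59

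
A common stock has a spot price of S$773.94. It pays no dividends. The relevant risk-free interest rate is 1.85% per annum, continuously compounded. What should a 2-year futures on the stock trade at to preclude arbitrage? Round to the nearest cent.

S$803.11

F = S·e^(rT) = 773.94 · e^(0.0185 × 2)
= 773.94 · e^0.037000 = 773.94 × 1.037693
F = S$803.11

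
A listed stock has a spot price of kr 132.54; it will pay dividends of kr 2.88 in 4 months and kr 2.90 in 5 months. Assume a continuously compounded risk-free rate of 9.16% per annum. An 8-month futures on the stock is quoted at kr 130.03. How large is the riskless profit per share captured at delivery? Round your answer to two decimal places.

PV(dividends) I = 2.88·e^(−0.0916·4/12) + 2.90·e^(−0.0916·5/12) = 5.5848
Fair futures F* = (S − I)·e^(rT) = (132.54 − 5.5848)·e^0.061067 = 126.9552 × 1.062970 = 134.9496
Market kr 130.03 < fair 134.9496: forward underpriced → reverse cash-and-carry (short the stock, invest proceeds at r, pay the dividends, go long the forward).
Profit at T = |F_mkt − F*| = |130.03 − 134.9496| = kr 4.92 per share

kr 4.92 per share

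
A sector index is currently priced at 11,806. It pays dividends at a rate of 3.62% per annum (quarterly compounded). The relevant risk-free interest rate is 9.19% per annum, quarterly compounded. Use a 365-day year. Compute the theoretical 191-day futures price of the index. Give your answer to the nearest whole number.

F = S · (1+r/4)^(4T) / (1+q/4)^(4T)
= 11806 × 1.048694 / 1.019037 = 11806 × 1.029103
F = 12,150

12,150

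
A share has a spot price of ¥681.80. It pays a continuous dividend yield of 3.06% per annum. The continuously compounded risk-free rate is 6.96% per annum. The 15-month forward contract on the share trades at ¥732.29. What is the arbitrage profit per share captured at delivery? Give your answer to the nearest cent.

Fair forward: F* = S·e^(carry·T), with carry = (r − q) = 0.0696 − 0.0306 = 0.0390
F* = 681.80 · e^(0.0390 × 15/12) = 681.80 · e^0.048750 = 681.80 × 1.049958 = ¥715.8614
Market ¥732.29 > fair ¥715.8614: forward overpriced → cash-and-carry (buy spot, short the forward).
At maturity, profit = |F_mkt − F*| = |732.29 − 715.8614| = ¥16.43 per share

¥16.43 per share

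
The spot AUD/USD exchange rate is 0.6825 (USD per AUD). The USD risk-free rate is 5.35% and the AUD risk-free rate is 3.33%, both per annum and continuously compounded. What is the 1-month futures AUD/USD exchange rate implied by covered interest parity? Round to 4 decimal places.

F = S·e^((r_USD − r_AUD)T) = 0.6825 · e^((0.0535 − 0.0333) × 1/12)
= 0.6825 · e^0.001683 = 0.6825 × 1.001684
F = 0.6836 USD per AUD

0.6836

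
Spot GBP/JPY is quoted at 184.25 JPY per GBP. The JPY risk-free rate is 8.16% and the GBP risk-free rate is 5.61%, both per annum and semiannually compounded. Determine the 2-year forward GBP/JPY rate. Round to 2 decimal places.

By covered interest parity, F = S · (1+r_JPY/2)^(2T) / (1+r_GBP/2)^(2T)
= 184.25 × 1.173462 / 1.117010 = 184.25 × 1.050538
F = 193.56 JPY per GBP

193.56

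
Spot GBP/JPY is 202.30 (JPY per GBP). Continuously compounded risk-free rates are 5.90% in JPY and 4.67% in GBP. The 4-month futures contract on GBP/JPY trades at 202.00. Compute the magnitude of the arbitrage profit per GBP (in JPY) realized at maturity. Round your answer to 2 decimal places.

1.13 per GBP (in JPY)

Fair futures: F* = S·e^(carry·T), with carry = (r_JPY − r_GBP) = 0.0590 − 0.0467 = 0.0123
F* = 202.30 · e^(0.0123 × 4/12) = 202.30 · e^0.004100 = 202.30 × 1.004108 = 203.1310
Market 202.00 < fair 203.1310: forward underpriced → reverse cash-and-carry (short spot, go long the forward).
At maturity, profit = |F_mkt − F*| = |202.00 − 203.1310| = 1.13 per GBP (in JPY)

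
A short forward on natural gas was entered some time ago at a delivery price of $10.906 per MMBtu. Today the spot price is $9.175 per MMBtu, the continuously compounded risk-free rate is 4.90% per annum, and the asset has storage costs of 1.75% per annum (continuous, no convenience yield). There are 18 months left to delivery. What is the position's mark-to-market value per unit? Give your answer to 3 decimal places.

$0.714 per MMBtu

Current fair forward for the remaining 18 months: F = S·e^((r + u)·T), (r + u) = 0.0490 + 0.0175 = 0.0665
F = 9.175 · e^(0.0665 × 18/12) = 9.175 × 1.104895 = 10.1374
Value of long forward = (F − K)·e^(−rT) = (10.1374 − 10.906) · e^(−0.0490·18/12)
= -0.7686 × 0.929136 = -0.714
Short position value = −(long value) = $0.714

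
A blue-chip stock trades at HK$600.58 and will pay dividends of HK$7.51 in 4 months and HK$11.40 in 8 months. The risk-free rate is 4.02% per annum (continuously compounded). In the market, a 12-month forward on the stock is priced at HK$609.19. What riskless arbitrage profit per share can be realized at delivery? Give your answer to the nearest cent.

PV(dividends) I = 7.51·e^(−0.0402·4/12) + 11.40·e^(−0.0402·8/12) = 18.5086
Fair forward F* = (S − I)·e^(rT) = (600.58 − 18.5086)·e^0.040200 = 582.0714 × 1.041019 = 605.9474
Market HK$609.19 > fair 605.9474: forward overpriced → cash-and-carry (borrow at r, buy the stock and collect the dividends, short the forward).
Profit at T = |F_mkt − F*| = |609.19 − 605.9474| = HK$3.24 per share

HK$3.24 per share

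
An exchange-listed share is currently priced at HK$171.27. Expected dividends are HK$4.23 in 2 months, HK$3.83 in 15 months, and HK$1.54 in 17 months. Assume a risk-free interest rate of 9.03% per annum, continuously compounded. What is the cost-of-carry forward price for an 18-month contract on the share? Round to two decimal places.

HK$185.87

PV(dividends) I = 4.23·e^(−0.0903·2/12) + 3.83·e^(−0.0903·15/12) + 1.54·e^(−0.0903·17/12)
I = 4.1668 + 3.4212 + 1.3551 = 8.9431
F = (S − I)·e^(rT) = (171.27 − 8.9431) · e^(0.0903·18/12)
= 162.3269 · e^0.135450 = 162.3269 × 1.145052 = HK$185.87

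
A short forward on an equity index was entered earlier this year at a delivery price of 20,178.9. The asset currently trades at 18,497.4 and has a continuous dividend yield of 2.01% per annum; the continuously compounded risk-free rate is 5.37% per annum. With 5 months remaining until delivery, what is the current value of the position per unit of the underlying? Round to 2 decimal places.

1389.28

Current fair forward for the remaining 5 months: F = S·e^((r − q)·T), (r − q) = 0.0537 − 0.0201 = 0.0336
F = 18497.4 · e^(0.0336 × 5/12) = 18497.4 × 1.01409846 = 18758.1849
Value of long forward = (F − K)·e^(−rT) = (18758.1849 − 20178.9) · e^(−0.0537·5/12)
= -1420.7151 × 0.97787346 = -1389.28
Short position value = −(long value) = 1389.28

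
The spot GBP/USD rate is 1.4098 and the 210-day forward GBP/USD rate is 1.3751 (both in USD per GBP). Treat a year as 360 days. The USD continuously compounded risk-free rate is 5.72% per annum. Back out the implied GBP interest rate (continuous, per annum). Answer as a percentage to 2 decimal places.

9.99%

F = S·e^((r_USD − r_GBP)T) ⇒ r_GBP = r_USD − ln(F/S)/T
ln(1.3751/1.4098) = -0.024921; /(210/360) = -0.042722
r_GBP = 0.0572 + 0.042722 = 0.099922
r_GBP = 9.99%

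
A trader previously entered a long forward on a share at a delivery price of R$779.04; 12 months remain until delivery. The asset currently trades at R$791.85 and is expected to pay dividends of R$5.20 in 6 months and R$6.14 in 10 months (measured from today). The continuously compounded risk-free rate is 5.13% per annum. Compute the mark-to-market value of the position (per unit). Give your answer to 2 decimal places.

R$40.82

PV(remaining dividends) I = 5.20·e^(−0.0513·6/12) + 6.14·e^(−0.0513·10/12) = 10.9514
Current forward F = (S − I)·e^(rT) = (791.85 − 10.9514)·e^(0.0513·12/12) = 780.8986 × 1.052639 = 822.0043
Value (long) = (F − K)·e^(−rT) = (822.0043 − 779.04) × 0.949994 = 40.8158
Value = R$40.82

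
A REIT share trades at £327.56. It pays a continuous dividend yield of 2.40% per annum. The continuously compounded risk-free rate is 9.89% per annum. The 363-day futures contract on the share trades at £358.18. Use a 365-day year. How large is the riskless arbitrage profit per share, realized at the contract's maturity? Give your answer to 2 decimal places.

£5.29 per share

Fair futures: F* = S·e^(carry·T), with carry = (r − q) = 0.0989 − 0.0240 = 0.0749
F* = 327.56 · e^(0.0749 × 363/365) = 327.56 · e^0.074490 = 327.56 × 1.077335 = £352.8919
Market £358.18 > fair £352.8919: forward overpriced → cash-and-carry (buy spot, short the forward).
At maturity, profit = |F_mkt − F*| = |358.18 − 352.8919| = £5.29 per share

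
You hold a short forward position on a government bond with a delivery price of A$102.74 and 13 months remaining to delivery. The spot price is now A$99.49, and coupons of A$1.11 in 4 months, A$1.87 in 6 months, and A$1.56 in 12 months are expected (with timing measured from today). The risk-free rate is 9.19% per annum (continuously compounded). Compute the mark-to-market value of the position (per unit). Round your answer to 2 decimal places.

PV(remaining coupons) I = 1.11·e^(−0.0919·4/12) + 1.87·e^(−0.0919·6/12) + 1.56·e^(−0.0919·12/12) = 4.2856
Current forward F = (S − I)·e^(rT) = (99.49 − 4.2856)·e^(0.0919·13/12) = 95.2044 × 1.104683 = 105.1707
Value (long) = (F − K)·e^(−rT) = (105.1707 − 102.74) × 0.905237 = 2.2004
Short position value = −(long value) = -A$2.20

-A$2.20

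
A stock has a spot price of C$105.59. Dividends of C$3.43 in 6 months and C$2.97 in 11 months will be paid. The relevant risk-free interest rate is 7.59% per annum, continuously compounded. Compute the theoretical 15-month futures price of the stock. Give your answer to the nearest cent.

C$109.42

PV(dividends) I = 3.43·e^(−0.0759·6/12) + 2.97·e^(−0.0759·11/12)
I = 3.3023 + 2.7704 = 6.0727
F = (S − I)·e^(rT) = (105.59 − 6.0727) · e^(0.0759·15/12)
= 99.5173 · e^0.094875 = 99.5173 × 1.099521 = C$109.42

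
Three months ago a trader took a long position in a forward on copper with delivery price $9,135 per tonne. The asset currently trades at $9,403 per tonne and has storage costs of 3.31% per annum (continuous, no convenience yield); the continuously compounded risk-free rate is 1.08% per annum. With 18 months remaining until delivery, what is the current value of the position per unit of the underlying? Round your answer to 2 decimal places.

$893.44 per tonne

Current fair forward for the remaining 18 months: F = S·e^((r + u)·T), (r + u) = 0.0108 + 0.0331 = 0.0439
F = 9403 · e^(0.0439 × 18/12) = 9403 × 1.06806650 = 10043.0293
Value of long forward = (F − K)·e^(−rT) = (10043.0293 − 9135) · e^(−0.0108·18/12)
= 908.0293 × 0.98393051 = 893.44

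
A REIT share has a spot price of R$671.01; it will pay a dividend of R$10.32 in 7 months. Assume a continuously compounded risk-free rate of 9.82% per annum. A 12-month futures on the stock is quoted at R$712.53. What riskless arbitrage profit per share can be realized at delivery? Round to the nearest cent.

PV(dividends) I = 10.32·e^(−0.0982·7/12) = 9.7454
Fair futures F* = (S − I)·e^(rT) = (671.01 − 9.7454)·e^0.098200 = 661.2646 × 1.103183 = 729.4959
Market R$712.53 < fair 729.4959: forward underpriced → reverse cash-and-carry (short the stock, invest proceeds at r, pay the dividends, go long the forward).
Profit at T = |F_mkt − F*| = |712.53 − 729.4959| = R$16.97 per share

R$16.97 per share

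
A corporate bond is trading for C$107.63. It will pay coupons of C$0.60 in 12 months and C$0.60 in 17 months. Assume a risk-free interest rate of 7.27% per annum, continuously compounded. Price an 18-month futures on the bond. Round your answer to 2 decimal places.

C$118.81

PV(coupons) I = 0.60·e^(−0.0727·12/12) + 0.60·e^(−0.0727·17/12)
I = 0.5579 + 0.5413 = 1.0992
F = (S − I)·e^(rT) = (107.63 − 1.0992) · e^(0.0727·18/12)
= 106.5308 · e^0.109050 = 106.5308 × 1.115218 = C$118.81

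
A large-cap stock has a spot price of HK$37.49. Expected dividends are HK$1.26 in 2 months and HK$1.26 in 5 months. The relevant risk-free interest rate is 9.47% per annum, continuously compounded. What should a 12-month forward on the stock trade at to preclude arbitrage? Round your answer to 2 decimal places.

HK$38.52

PV(dividends) I = 1.26·e^(−0.0947·2/12) + 1.26·e^(−0.0947·5/12)
I = 1.2403 + 1.2113 = 2.4516
F = (S − I)·e^(rT) = (37.49 − 2.4516) · e^(0.0947·12/12)
= 35.0384 · e^0.094700 = 35.0384 × 1.099329 = HK$38.52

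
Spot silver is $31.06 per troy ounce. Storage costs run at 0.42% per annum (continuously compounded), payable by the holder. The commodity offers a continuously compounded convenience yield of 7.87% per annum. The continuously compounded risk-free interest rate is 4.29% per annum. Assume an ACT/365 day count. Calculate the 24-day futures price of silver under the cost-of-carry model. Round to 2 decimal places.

$31.00 per troy ounce

Net carry = r + u − y = 0.0429 + 0.0042 − 0.0787 = -0.0316
F = S·e^((r+u−y)T) = 31.06 · e^(-0.0316 × 24/365) = 31.06 · e^-0.002078
= 31.06 × 0.997924 = $31.00 per troy ounce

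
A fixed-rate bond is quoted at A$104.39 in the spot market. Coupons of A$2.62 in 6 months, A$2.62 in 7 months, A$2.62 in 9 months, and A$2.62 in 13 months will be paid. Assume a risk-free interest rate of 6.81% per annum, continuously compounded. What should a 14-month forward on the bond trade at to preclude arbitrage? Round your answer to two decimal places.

A$102.22

PV(coupons) I = 2.62·e^(−0.0681·6/12) + 2.62·e^(−0.0681·7/12) + 2.62·e^(−0.0681·9/12) + 2.62·e^(−0.0681·13/12)
I = 2.5323 + 2.5180 + 2.4895 + 2.4337 = 9.9735
F = (S − I)·e^(rT) = (104.39 − 9.9735) · e^(0.0681·14/12)
= 94.4165 · e^0.079450 = 94.4165 × 1.082691 = A$102.22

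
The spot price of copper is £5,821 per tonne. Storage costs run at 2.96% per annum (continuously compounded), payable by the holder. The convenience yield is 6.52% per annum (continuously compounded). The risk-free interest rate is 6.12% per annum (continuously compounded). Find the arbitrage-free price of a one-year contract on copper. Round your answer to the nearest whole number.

Net carry = r + u − y = 0.0612 + 0.0296 − 0.0652 = 0.0256
F = S·e^((r+u−y)T) = 5821 · e^(0.0256 × 12/12) = 5821 · e^0.025600
= 5821 × 1.025930 = £5,972 per tonne

£5,972 per tonne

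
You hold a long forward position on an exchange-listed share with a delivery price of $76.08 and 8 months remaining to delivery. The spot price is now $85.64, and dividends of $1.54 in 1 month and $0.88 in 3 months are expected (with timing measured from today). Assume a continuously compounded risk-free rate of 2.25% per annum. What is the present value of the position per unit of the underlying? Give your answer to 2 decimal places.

PV(remaining dividends) I = 1.54·e^(−0.0225·1/12) + 0.88·e^(−0.0225·3/12) = 2.4122
Current forward F = (S − I)·e^(rT) = (85.64 − 2.4122)·e^(0.0225·8/12) = 83.2278 × 1.015113 = 84.4856
Value (long) = (F − K)·e^(−rT) = (84.4856 − 76.08) × 0.985112 = 8.2805
Value = $8.28

$8.28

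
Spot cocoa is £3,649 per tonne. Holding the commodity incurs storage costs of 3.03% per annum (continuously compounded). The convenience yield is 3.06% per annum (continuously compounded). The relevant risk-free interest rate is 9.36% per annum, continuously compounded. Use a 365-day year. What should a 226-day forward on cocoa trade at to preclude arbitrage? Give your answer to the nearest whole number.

£3,866 per tonne

Net carry = r + u − y = 0.0936 + 0.0303 − 0.0306 = 0.0933
F = S·e^((r+u−y)T) = 3649 · e^(0.0933 × 226/365) = 3649 · e^0.057769
= 3649 × 1.059470 = £3,866 per tonne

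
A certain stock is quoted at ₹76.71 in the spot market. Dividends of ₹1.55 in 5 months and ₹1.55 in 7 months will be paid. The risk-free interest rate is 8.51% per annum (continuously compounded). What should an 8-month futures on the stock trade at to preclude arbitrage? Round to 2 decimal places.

₹78.04

PV(dividends) I = 1.55·e^(−0.0851·5/12) + 1.55·e^(−0.0851·7/12)
I = 1.4960 + 1.4749 = 2.9709
F = (S − I)·e^(rT) = (76.71 − 2.9709) · e^(0.0851·8/12)
= 73.7391 · e^0.056733 = 73.7391 × 1.058373 = ₹78.04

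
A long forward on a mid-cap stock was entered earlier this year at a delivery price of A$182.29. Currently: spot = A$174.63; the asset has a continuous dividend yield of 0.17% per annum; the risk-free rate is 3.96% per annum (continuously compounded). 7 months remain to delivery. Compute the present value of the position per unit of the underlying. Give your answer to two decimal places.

-A$3.67

Current fair forward for the remaining 7 months: F = S·e^((r − q)·T), (r − q) = 0.0396 − 0.0017 = 0.0379
F = 174.63 · e^(0.0379 × 7/12) = 174.63 × 1.022355 = 178.5339
Value of long forward = (F − K)·e^(−rT) = (178.5339 − 182.29) · e^(−0.0396·7/12)
= -3.7561 × 0.977165 = -3.67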